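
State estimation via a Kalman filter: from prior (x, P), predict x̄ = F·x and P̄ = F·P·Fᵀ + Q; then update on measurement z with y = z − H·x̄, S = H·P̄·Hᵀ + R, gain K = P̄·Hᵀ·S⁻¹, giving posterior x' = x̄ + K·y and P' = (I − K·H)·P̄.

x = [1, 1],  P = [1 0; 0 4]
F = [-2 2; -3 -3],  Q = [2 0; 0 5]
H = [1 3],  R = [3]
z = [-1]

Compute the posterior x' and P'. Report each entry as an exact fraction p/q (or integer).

x̄ = F·x = [0, -6]
P̄ = F·P·Fᵀ + Q = [22 -18; -18 50]
y = z − H·x̄ = [17]
S = H·P̄·Hᵀ + R = [367]
K = P̄·Hᵀ·S⁻¹ = [-32/367; 132/367]
x' = x̄ + K·y = [-544/367, 42/367]
P' = (I − K·H)·P̄ = [7050/367 -2382/367; -2382/367 926/367]

x' = [-544/367, 42/367]
P' = [7050/367 -2382/367; -2382/367 926/367]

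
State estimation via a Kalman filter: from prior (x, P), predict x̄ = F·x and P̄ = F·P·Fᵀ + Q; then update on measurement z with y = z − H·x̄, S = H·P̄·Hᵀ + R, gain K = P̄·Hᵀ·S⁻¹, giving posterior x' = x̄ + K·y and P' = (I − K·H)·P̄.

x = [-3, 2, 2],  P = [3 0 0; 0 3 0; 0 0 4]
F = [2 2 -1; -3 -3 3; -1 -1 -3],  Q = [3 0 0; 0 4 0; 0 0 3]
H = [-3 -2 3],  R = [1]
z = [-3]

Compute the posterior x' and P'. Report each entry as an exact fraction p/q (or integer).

x̄ = F·x = [-4, 9, -5]
P̄ = F·P·Fᵀ + Q = [31 -48 0; -48 94 -18; 0 -18 45]
y = z − H·x̄ = [18]
S = H·P̄·Hᵀ + R = [701]
K = P̄·Hᵀ·S⁻¹ = [3/701; -98/701; 171/701]
x' = x̄ + K·y = [-2750/701, 4545/701, -427/701]
P' = (I − K·H)·P̄ = [21722/701 -33354/701 -513/701; -33354/701 56290/701 4140/701; -513/701 4140/701 2304/701]

x' = [-2750/701, 4545/701, -427/701]
P' = [21722/701 -33354/701 -513/701; -33354/701 56290/701 4140/701; -513/701 4140/701 2304/701]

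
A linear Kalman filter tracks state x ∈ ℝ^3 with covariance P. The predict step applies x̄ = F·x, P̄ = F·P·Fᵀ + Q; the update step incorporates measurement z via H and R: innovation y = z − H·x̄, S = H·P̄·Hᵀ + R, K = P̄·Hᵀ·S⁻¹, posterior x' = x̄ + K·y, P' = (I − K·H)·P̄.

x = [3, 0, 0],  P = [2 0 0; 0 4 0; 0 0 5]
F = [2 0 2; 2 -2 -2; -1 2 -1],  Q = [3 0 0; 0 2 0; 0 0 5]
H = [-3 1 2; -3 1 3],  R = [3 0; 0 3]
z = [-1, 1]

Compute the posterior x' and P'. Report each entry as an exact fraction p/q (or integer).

x' = [4699/1615, 8794/1615, 2111/1615]
P' = [40259/14535 18538/4845 2674/1615; 18538/4845 40946/1615 -8766/1615; 2674/1615 -8766/1615 6756/1615]

x̄ = F·x = [6, 6, -3]
P̄ = F·P·Fᵀ + Q = [31 -12 -14; -12 46 -10; -14 -10 28]
y = z − H·x̄ = [17, 22]
S = H·P̄·Hᵀ + R = [640 725; 725 844]
K = P̄·Hᵀ·S⁻¹ = [-5677/14535 469/2907; 4876/4845 -778/969; -1092/1615 232/323]
x' = x̄ + K·y = [4699/1615, 8794/1615, 2111/1615]
P' = (I − K·H)·P̄ = [40259/14535 18538/4845 2674/1615; 18538/4845 40946/1615 -8766/1615; 2674/1615 -8766/1615 6756/1615]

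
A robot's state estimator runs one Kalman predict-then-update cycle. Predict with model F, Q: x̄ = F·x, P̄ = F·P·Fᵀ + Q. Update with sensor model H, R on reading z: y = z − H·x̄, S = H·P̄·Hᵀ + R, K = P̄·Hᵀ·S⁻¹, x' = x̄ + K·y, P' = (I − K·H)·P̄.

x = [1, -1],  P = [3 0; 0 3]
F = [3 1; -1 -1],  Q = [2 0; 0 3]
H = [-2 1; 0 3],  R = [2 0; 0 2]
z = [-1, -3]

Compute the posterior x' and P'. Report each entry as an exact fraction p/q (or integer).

x' = [8/55, -9/10]
P' = [376/715 6/65; 6/65 27/130]

x̄ = F·x = [2, 0]
P̄ = F·P·Fᵀ + Q = [32 -12; -12 9]
y = z − H·x̄ = [3, -3]
S = H·P̄·Hᵀ + R = [187 99; 99 83]
K = P̄·Hᵀ·S⁻¹ = [-343/715 9/65; 3/260 81/260]
x' = x̄ + K·y = [8/55, -9/10]
P' = (I − K·H)·P̄ = [376/715 6/65; 6/65 27/130]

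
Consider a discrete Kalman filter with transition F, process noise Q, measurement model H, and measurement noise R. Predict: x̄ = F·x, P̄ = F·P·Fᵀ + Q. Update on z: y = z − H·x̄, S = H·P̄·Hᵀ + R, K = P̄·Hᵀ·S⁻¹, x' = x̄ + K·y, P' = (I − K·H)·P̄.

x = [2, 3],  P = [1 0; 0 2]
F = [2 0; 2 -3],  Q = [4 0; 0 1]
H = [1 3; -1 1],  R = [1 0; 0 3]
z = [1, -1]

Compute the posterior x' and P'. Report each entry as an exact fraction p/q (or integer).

x̄ = F·x = [4, -5]
P̄ = F·P·Fᵀ + Q = [8 4; 4 23]
y = z − H·x̄ = [12, 8]
S = H·P̄·Hᵀ + R = [240 53; 53 26]
K = P̄·Hᵀ·S⁻¹ = [732/3431 -2020/3431; 891/3431 691/3431]
x' = x̄ + K·y = [6348/3431, -935/3431]
P' = (I − K·H)·P̄ = [4728/3431 -1332/3431; -1332/3431 741/3431]

x' = [6348/3431, -935/3431]
P' = [4728/3431 -1332/3431; -1332/3431 741/3431]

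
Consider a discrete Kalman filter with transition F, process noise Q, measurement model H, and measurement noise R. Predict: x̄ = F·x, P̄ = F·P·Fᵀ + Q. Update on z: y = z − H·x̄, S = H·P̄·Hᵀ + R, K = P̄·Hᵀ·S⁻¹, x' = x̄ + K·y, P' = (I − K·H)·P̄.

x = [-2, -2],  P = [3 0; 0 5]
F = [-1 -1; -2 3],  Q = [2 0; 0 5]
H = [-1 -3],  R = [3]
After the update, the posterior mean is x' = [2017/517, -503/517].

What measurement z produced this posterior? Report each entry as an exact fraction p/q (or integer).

x̄ = F·x = [4, -2]
P̄ = F·P·Fᵀ + Q = [10 -9; -9 62]
S = H·P̄·Hᵀ + R = [517]
K = P̄·Hᵀ·S⁻¹ = [17/517; -177/517]
x' − x̄ = [-51/517, 531/517] = K·y
y = (KᵀK)⁻¹·Kᵀ·(x' − x̄) = [-3]
z = y + H·x̄ = [-3] + [2] = [-1]

z = [-1]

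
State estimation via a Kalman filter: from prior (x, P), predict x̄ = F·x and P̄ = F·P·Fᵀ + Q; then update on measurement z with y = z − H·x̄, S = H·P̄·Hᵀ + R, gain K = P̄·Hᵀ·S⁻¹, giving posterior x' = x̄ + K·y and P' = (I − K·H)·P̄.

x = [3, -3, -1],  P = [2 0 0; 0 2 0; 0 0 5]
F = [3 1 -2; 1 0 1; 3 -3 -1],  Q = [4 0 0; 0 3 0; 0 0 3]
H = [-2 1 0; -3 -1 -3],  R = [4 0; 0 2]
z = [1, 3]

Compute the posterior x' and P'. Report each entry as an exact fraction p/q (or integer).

x' = [-130166/93723, -104401/93723, 11312/13389]
P' = [180700/93723 226736/93723 -36196/13389; 226736/93723 540124/93723 -57428/13389; -36196/13389 -57428/13389 57658/13389]

x̄ = F·x = [8, 2, 19]
P̄ = F·P·Fᵀ + Q = [44 -4 22; -4 10 1; 22 1 44]
y = z − H·x̄ = [15, 86]
S = H·P̄·Hᵀ + R = [206 387; 387 1182]
K = P̄·Hᵀ·S⁻¹ = [-11222/31241 -4360/93723; 7221/31241 -7172/93723; 1247/4463 -3479/13389]
x' = x̄ + K·y = [-130166/93723, -104401/93723, 11312/13389]
P' = (I − K·H)·P̄ = [180700/93723 226736/93723 -36196/13389; 226736/93723 540124/93723 -57428/13389; -36196/13389 -57428/13389 57658/13389]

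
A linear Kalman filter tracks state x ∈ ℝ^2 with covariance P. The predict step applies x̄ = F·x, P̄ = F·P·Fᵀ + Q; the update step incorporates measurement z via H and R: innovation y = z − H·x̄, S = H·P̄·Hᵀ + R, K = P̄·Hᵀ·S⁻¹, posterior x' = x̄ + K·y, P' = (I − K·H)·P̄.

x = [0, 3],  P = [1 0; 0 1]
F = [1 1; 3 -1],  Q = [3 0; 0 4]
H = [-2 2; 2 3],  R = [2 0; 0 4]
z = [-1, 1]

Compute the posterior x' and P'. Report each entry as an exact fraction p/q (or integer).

x' = [1232/1797, -85/1797]
P' = [571/1797 70/1797; 70/1797 424/1797]

x̄ = F·x = [3, -3]
P̄ = F·P·Fᵀ + Q = [5 2; 2 14]
y = z − H·x̄ = [11, 4]
S = H·P̄·Hᵀ + R = [62 60; 60 174]
K = P̄·Hᵀ·S⁻¹ = [-167/599 338/1797; 118/599 353/1797]
x' = x̄ + K·y = [1232/1797, -85/1797]
P' = (I − K·H)·P̄ = [571/1797 70/1797; 70/1797 424/1797]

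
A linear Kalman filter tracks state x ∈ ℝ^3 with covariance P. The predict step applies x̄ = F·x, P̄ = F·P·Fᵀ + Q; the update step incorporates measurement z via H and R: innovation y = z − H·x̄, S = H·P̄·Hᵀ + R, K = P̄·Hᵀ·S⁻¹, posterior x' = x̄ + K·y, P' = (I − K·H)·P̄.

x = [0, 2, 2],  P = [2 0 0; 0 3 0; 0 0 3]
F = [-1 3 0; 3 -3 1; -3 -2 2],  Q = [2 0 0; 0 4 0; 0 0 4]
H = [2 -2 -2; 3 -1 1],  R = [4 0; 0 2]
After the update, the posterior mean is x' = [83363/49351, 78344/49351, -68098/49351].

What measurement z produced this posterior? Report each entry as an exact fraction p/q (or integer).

x̄ = F·x = [6, -4, 0]
P̄ = F·P·Fᵀ + Q = [31 -33 -12; -33 52 6; -12 6 46]
S = H·P̄·Hᵀ + R = [928 510; 510 493]
K = P̄·Hᵀ·S⁻¹ = [247/2903 7068/49351; -232/2903 -10435/49351; -958/2903 17248/49351]
x' − x̄ = [-212743/49351, 275748/49351, -68098/49351] = K·y
y = (KᵀK)⁻¹·Kᵀ·(x' − x̄) = [-17, -20]
z = y + H·x̄ = [-17, -20] + [20, 22] = [3, 2]

z = [3, 2]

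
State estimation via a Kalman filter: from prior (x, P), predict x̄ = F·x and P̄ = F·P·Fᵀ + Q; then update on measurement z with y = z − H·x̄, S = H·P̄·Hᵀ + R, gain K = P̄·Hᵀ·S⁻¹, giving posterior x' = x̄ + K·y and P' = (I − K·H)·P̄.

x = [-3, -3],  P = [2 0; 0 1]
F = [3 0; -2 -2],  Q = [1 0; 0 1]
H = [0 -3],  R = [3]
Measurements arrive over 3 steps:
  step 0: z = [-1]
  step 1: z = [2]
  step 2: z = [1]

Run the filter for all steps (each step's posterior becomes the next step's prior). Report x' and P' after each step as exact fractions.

step 0: x̄ = F·x = [-9, 12]
step 0: P̄ = F·P·Fᵀ + Q = [19 -12; -12 13]
step 0: y = z − H·x̄ = [35]
step 0: S = H·P̄·Hᵀ + R = [120]
step 0: K = P̄·Hᵀ·S⁻¹ = [3/10; -13/40]
step 0: x' = x̄ + K·y = [3/2, 5/8]
step 0: P' = (I − K·H)·P̄ = [41/5 -3/10; -3/10 13/40]
step 1: x̄ = F·x = [9/2, -17/4]
step 1: P̄ = F·P·Fᵀ + Q = [374/5 -237/5; -237/5 327/10]
step 1: y = z − H·x̄ = [-43/4]
step 1: S = H·P̄·Hᵀ + R = [2973/10]
step 1: K = P̄·Hᵀ·S⁻¹ = [474/991; -327/991]
step 1: x' = x̄ + K·y = [-636/991, -1393/1982]
step 1: P' = (I − K·H)·P̄ = [6724/991 -474/991; -474/991 327/991]
step 2: x̄ = F·x = [-1908/991, 2665/991]
step 2: P̄ = F·P·Fᵀ + Q = [61507/991 -37500/991; -37500/991 25403/991]
step 2: y = z − H·x̄ = [8986/991]
step 2: S = H·P̄·Hᵀ + R = [231600/991]
step 2: K = P̄·Hᵀ·S⁻¹ = [375/772; -25403/77200]
step 2: x' = x̄ + K·y = [957/386, -11369/38600]
step 2: P' = (I − K·H)·P̄ = [1336/193 -375/772; -375/772 25403/77200]

step 0: x' = [3/2, 5/8], P' = [41/5 -3/10; -3/10 13/40]
step 1: x' = [-636/991, -1393/1982], P' = [6724/991 -474/991; -474/991 327/991]
step 2: x' = [957/386, -11369/38600], P' = [1336/193 -375/772; -375/772 25403/77200]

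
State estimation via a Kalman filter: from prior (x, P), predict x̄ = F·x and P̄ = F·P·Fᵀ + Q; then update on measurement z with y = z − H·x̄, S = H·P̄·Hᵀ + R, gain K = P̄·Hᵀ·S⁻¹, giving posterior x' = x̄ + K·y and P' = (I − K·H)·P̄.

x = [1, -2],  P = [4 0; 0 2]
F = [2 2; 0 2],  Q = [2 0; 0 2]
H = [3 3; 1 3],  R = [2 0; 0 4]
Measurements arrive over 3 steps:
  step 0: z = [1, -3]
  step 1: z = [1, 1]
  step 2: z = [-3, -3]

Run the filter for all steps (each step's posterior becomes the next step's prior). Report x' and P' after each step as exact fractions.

step 0: x̄ = F·x = [-2, -4]
step 0: P̄ = F·P·Fᵀ + Q = [26 8; 8 10]
step 0: y = z − H·x̄ = [19, 11]
step 0: S = H·P̄·Hᵀ + R = [470 264; 264 168]
step 0: K = P̄·Hᵀ·S⁻¹ = [82/193 -857/2316; -20/193 901/2316]
step 0: x' = x̄ + K·y = [4637/2316, -3913/2316]
step 0: P' = (I − K·H)·P̄ = [1349/1158 -1021/1158; -1021/1158 941/1158]
step 1: x̄ = F·x = [362/579, -3913/1158]
step 1: P̄ = F·P·Fᵀ + Q = [1654/579 -160/579; -160/579 3040/579]
step 1: y = z − H·x̄ = [3575/386, 12173/1158]
step 1: S = H·P̄·Hᵀ + R = [13508/193 10134/193; 10134/193 30370/579]
step 1: K = P̄·Hᵀ·S⁻¹ = [43362/132311 -38293/132311; -4320/132311 43360/132311]
step 1: x' = x̄ + K·y = [163575/264622, -62597/264622]
step 1: P' = (I − K·H)·P̄ = [119948/132311 -91040/132311; -91040/132311 88160/132311]
step 2: x̄ = F·x = [100978/132311, -62597/132311]
step 2: P̄ = F·P·Fᵀ + Q = [368734/132311 -11520/132311; -11520/132311 617262/132311]
step 2: y = z − H·x̄ = [-512076/132311, -310120/132311]
step 2: S = H·P̄·Hᵀ + R = [8931226/132311 6523320/132311; 6523320/132311 6384216/132311]
step 2: K = P̄·Hᵀ·S⁻¹ = [734014/2277647 -7569439/27331764; -63468/2277647 2885553/9110588]
step 2: x' = x̄ + K·y = [1127816/6832941, -2522771/2277647]
step 2: P' = (I − K·H)·P̄ = [11973523/13665882 -3012489/4555294; -3012489/4555294 2927865/4555294]

step 0: x' = [4637/2316, -3913/2316], P' = [1349/1158 -1021/1158; -1021/1158 941/1158]
step 1: x' = [163575/264622, -62597/264622], P' = [119948/132311 -91040/132311; -91040/132311 88160/132311]
step 2: x' = [1127816/6832941, -2522771/2277647], P' = [11973523/13665882 -3012489/4555294; -3012489/4555294 2927865/4555294]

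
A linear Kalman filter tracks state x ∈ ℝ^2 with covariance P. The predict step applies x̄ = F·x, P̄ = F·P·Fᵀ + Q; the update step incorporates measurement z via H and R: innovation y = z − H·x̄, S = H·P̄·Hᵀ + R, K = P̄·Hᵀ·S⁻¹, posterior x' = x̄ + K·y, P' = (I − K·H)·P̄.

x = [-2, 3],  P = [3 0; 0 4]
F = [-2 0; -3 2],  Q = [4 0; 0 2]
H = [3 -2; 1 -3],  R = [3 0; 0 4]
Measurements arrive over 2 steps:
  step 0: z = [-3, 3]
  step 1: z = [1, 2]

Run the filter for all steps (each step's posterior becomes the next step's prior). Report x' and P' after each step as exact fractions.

step 0: x' = [-322/169, -10083/6929], P' = [140/169 108/169; 108/169 5328/6929]
step 1: x' = [2721508/6250133, -902950/6250133], P' = [4733916/6250133 3500028/6250133; 3500028/6250133 4219944/6250133]

step 0: x̄ = F·x = [4, 12]
step 0: P̄ = F·P·Fᵀ + Q = [16 18; 18 45]
step 0: y = z − H·x̄ = [9, 35]
step 0: S = H·P̄·Hᵀ + R = [111 120; 120 317]
step 0: K = P̄·Hᵀ·S⁻¹ = [68/169 -46/169; 876/6929 -2889/6929]
step 0: x' = x̄ + K·y = [-322/169, -10083/6929]
step 0: P' = (I − K·H)·P̄ = [140/169 108/169; 108/169 5328/6929]
step 1: x̄ = F·x = [644/169, 19440/6929]
step 1: P̄ = F·P·Fᵀ + Q = [1236/169 408/169; 408/169 33694/6929]
step 1: y = z − H·x̄ = [-33403/6929, 45774/6929]
step 1: S = H·P̄·Hᵀ + R = [410911/6929 170184/6929; 170184/6929 281270/6929]
step 1: K = P̄·Hᵀ·S⁻¹ = [2400564/6250133 -1441542/6250133; 686732/6250133 -2289951/6250133]
step 1: x' = x̄ + K·y = [2721508/6250133, -902950/6250133]
step 1: P' = (I − K·H)·P̄ = [4733916/6250133 3500028/6250133; 3500028/6250133 4219944/6250133]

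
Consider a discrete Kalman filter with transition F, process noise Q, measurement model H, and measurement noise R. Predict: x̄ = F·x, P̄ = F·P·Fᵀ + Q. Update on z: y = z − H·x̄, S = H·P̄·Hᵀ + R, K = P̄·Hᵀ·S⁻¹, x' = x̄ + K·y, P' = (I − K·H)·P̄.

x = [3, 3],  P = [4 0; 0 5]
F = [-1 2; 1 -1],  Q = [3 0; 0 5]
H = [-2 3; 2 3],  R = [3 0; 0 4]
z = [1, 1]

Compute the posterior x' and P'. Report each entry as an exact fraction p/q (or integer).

x̄ = F·x = [3, 0]
P̄ = F·P·Fᵀ + Q = [27 -14; -14 14]
y = z − H·x̄ = [7, -5]
S = H·P̄·Hᵀ + R = [405 18; 18 70]
K = P̄·Hᵀ·S⁻¹ = [-1156/4671 122/519; 2324/14013 245/1557]
x' = x̄ + K·y = [431/4671, 5243/14013]
P' = (I − K·H)·P̄ = [655/1557 154/4671; 154/4671 2632/14013]

x' = [431/4671, 5243/14013]
P' = [655/1557 154/4671; 154/4671 2632/14013]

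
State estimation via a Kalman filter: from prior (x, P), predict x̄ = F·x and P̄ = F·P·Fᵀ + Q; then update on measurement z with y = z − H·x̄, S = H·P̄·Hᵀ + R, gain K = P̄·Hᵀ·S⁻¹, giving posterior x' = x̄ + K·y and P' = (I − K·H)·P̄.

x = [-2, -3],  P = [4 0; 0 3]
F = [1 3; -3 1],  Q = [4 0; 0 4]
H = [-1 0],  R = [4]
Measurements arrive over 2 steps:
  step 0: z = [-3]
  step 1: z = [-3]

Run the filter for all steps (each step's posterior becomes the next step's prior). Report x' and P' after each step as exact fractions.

step 0: x' = [61/39, 25/13], P' = [140/39 -4/13; -4/13 556/13]
step 1: x' = [901/296, -7863/1924], P' = [293/74 45/37; 45/37 21374/481]

step 0: x̄ = F·x = [-11, 3]
step 0: P̄ = F·P·Fᵀ + Q = [35 -3; -3 43]
step 0: y = z − H·x̄ = [-14]
step 0: S = H·P̄·Hᵀ + R = [39]
step 0: K = P̄·Hᵀ·S⁻¹ = [-35/39; 1/13]
step 0: x' = x̄ + K·y = [61/39, 25/13]
step 0: P' = (I − K·H)·P̄ = [140/39 -4/13; -4/13 556/13]
step 1: x̄ = F·x = [22/3, -36/13]
step 1: P̄ = F·P·Fᵀ + Q = [1172/3 120; 120 1052/13]
step 1: y = z − H·x̄ = [13/3]
step 1: S = H·P̄·Hᵀ + R = [1184/3]
step 1: K = P̄·Hᵀ·S⁻¹ = [-293/296; -45/148]
step 1: x' = x̄ + K·y = [901/296, -7863/1924]
step 1: P' = (I − K·H)·P̄ = [293/74 45/37; 45/37 21374/481]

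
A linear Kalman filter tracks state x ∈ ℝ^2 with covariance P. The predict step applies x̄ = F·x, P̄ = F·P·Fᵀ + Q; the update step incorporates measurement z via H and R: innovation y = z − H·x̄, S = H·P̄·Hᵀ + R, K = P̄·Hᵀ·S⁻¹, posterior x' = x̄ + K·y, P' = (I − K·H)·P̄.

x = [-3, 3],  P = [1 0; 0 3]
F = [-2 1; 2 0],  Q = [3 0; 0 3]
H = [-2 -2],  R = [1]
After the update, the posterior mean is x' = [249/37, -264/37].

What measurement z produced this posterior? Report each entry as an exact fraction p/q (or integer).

z = [1]

x̄ = F·x = [9, -6]
P̄ = F·P·Fᵀ + Q = [10 -4; -4 7]
S = H·P̄·Hᵀ + R = [37]
K = P̄·Hᵀ·S⁻¹ = [-12/37; -6/37]
x' − x̄ = [-84/37, -42/37] = K·y
y = (KᵀK)⁻¹·Kᵀ·(x' − x̄) = [7]
z = y + H·x̄ = [7] + [-6] = [1]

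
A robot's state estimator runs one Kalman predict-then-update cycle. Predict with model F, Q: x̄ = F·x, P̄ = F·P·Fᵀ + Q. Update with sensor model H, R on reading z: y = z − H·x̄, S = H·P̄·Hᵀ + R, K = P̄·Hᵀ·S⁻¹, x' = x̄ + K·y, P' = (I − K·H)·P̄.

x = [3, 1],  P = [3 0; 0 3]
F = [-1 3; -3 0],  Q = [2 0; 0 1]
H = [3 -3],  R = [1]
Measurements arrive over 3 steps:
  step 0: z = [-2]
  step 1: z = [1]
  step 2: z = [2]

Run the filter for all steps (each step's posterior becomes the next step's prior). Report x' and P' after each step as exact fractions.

step 0: x' = [-2001/379, -1758/379], P' = [7367/379 7344/379; 7344/379 7363/379]
step 1: x' = [2212404/1665379, 1666680/1665379], P' = [2090869/1665379 2016546/1665379; 2016546/1665379 2127223/1665379]
step 2: x' = [-236833062/511993927, -586476942/511993927], P' = [630298179/511993927 605954514/511993927; 605954514/511993927 638314021/511993927]

step 0: x̄ = F·x = [0, -9]
step 0: P̄ = F·P·Fᵀ + Q = [32 9; 9 28]
step 0: y = z − H·x̄ = [-29]
step 0: S = H·P̄·Hᵀ + R = [379]
step 0: K = P̄·Hᵀ·S⁻¹ = [69/379; -57/379]
step 0: x' = x̄ + K·y = [-2001/379, -1758/379]
step 0: P' = (I − K·H)·P̄ = [7367/379 7344/379; 7344/379 7363/379]
step 1: x̄ = F·x = [-3273/379, 6003/379]
step 1: P̄ = F·P·Fᵀ + Q = [30328/379 -43995/379; -43995/379 66682/379]
step 1: y = z − H·x̄ = [28207/379]
step 1: S = H·P̄·Hᵀ + R = [1665379/379]
step 1: K = P̄·Hᵀ·S⁻¹ = [222969/1665379; -332031/1665379]
step 1: x' = x̄ + K·y = [2212404/1665379, 1666680/1665379]
step 1: P' = (I − K·H)·P̄ = [2090869/1665379 2016546/1665379; 2016546/1665379 2127223/1665379]
step 2: x̄ = F·x = [2787636/1665379, -6637212/1665379]
step 2: P̄ = F·P·Fᵀ + Q = [12467358/1665379 -11876307/1665379; -11876307/1665379 20483200/1665379]
step 2: y = z − H·x̄ = [-24943786/1665379]
step 2: S = H·P̄·Hᵀ + R = [511993927/1665379]
step 2: K = P̄·Hᵀ·S⁻¹ = [73030995/511993927; -97078521/511993927]
step 2: x' = x̄ + K·y = [-236833062/511993927, -586476942/511993927]
step 2: P' = (I − K·H)·P̄ = [630298179/511993927 605954514/511993927; 605954514/511993927 638314021/511993927]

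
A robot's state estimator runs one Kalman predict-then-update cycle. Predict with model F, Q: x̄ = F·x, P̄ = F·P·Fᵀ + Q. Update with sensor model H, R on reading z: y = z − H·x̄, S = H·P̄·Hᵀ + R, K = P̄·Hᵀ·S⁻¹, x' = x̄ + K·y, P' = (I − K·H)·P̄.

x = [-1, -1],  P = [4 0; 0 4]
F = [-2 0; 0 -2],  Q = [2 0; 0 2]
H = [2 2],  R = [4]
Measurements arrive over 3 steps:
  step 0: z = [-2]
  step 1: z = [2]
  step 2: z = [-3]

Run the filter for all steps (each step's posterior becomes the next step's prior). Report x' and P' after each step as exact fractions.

step 0: x' = [-16/37, -16/37], P' = [342/37 -324/37; -324/37 342/37]
step 1: x' = [178/329, 178/329], P' = [12246/329 -12100/329; -12100/329 12246/329]
step 2: x' = [-2219/2813, -2219/2813], P' = [419758/2813 -418516/2813; -418516/2813 419758/2813]

step 0: x̄ = F·x = [2, 2]
step 0: P̄ = F·P·Fᵀ + Q = [18 0; 0 18]
step 0: y = z − H·x̄ = [-10]
step 0: S = H·P̄·Hᵀ + R = [148]
step 0: K = P̄·Hᵀ·S⁻¹ = [9/37; 9/37]
step 0: x' = x̄ + K·y = [-16/37, -16/37]
step 0: P' = (I − K·H)·P̄ = [342/37 -324/37; -324/37 342/37]
step 1: x̄ = F·x = [32/37, 32/37]
step 1: P̄ = F·P·Fᵀ + Q = [1442/37 -1296/37; -1296/37 1442/37]
step 1: y = z − H·x̄ = [-54/37]
step 1: S = H·P̄·Hᵀ + R = [1316/37]
step 1: K = P̄·Hᵀ·S⁻¹ = [73/329; 73/329]
step 1: x' = x̄ + K·y = [178/329, 178/329]
step 1: P' = (I − K·H)·P̄ = [12246/329 -12100/329; -12100/329 12246/329]
step 2: x̄ = F·x = [-356/329, -356/329]
step 2: P̄ = F·P·Fᵀ + Q = [49642/329 -48400/329; -48400/329 49642/329]
step 2: y = z − H·x̄ = [437/329]
step 2: S = H·P̄·Hᵀ + R = [11252/329]
step 2: K = P̄·Hᵀ·S⁻¹ = [621/2813; 621/2813]
step 2: x' = x̄ + K·y = [-2219/2813, -2219/2813]
step 2: P' = (I − K·H)·P̄ = [419758/2813 -418516/2813; -418516/2813 419758/2813]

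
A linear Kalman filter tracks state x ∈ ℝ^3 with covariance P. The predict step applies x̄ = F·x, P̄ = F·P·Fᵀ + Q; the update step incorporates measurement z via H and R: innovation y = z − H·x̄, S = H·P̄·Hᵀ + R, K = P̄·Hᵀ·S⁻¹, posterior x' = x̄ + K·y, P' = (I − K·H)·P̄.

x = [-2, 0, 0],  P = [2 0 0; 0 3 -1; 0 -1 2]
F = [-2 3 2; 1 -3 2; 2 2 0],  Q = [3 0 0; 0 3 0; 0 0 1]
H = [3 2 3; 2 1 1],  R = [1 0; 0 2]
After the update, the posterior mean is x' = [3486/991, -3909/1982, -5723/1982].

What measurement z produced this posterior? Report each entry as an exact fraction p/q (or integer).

x̄ = F·x = [4, -2, -4]
P̄ = F·P·Fᵀ + Q = [34 -23 6; -23 52 -18; 6 -18 21]
S = H·P̄·Hᵀ + R = [320 174; 174 107]
K = P̄·Hᵀ·S⁻¹ = [-239/991 861/991; 55/3964 -267/1982; 2205/3964 -1515/1982]
x' − x̄ = [-478/991, 55/1982, 2205/1982] = K·y
y = (KᵀK)⁻¹·Kᵀ·(x' − x̄) = [2, 0]
z = y + H·x̄ = [2, 0] + [-4, 2] = [-2, 2]

z = [-2, 2]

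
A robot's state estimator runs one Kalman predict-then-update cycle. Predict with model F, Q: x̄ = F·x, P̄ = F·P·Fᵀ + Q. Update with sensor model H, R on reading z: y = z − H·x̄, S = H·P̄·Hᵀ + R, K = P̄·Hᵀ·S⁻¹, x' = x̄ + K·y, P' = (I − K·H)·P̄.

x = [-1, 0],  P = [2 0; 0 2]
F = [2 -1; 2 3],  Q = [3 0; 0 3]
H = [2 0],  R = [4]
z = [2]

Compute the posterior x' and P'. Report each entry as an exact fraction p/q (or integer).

x̄ = F·x = [-2, -2]
P̄ = F·P·Fᵀ + Q = [13 2; 2 29]
y = z − H·x̄ = [6]
S = H·P̄·Hᵀ + R = [56]
K = P̄·Hᵀ·S⁻¹ = [13/28; 1/14]
x' = x̄ + K·y = [11/14, -11/7]
P' = (I − K·H)·P̄ = [13/14 1/7; 1/7 201/7]

x' = [11/14, -11/7]
P' = [13/14 1/7; 1/7 201/7]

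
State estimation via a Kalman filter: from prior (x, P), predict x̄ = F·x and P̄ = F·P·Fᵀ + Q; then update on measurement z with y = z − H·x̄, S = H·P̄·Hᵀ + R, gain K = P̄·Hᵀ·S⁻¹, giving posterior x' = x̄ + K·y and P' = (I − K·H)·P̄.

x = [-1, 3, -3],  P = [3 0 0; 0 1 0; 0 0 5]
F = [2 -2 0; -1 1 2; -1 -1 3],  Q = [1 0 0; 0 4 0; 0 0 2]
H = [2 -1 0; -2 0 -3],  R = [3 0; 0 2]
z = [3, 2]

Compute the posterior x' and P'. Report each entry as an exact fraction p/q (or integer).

x' = [69696/61715, -16146/61715, -18424/12343]
P' = [70739/61715 78496/61715 -8846/12343; 78496/61715 211844/61715 -9280/12343; -8846/12343 -9280/12343 8238/12343]

x̄ = F·x = [-8, -2, -11]
P̄ = F·P·Fᵀ + Q = [17 -8 -4; -8 28 32; -4 32 51]
y = z − H·x̄ = [17, -47]
S = H·P̄·Hᵀ + R = [131 36; 36 481]
K = P̄·Hᵀ·S⁻¹ = [20994/61715 -4394/61715; -18284/61715 -8896/61715; -2804/12343 -3511/12343]
x' = x̄ + K·y = [69696/61715, -16146/61715, -18424/12343]
P' = (I − K·H)·P̄ = [70739/61715 78496/61715 -8846/12343; 78496/61715 211844/61715 -9280/12343; -8846/12343 -9280/12343 8238/12343]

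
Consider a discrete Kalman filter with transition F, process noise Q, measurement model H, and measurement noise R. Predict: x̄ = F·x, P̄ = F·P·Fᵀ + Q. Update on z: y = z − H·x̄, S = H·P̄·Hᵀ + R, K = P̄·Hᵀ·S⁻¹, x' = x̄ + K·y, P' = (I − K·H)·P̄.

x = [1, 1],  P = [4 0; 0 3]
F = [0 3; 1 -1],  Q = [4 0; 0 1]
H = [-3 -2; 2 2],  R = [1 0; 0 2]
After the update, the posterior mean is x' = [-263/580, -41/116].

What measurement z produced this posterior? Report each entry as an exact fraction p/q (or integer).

x̄ = F·x = [3, 0]
P̄ = F·P·Fᵀ + Q = [31 -9; -9 8]
S = H·P̄·Hᵀ + R = [204 -128; -128 86]
K = P̄·Hᵀ·S⁻¹ = [-409/580 -78/145; 69/116 25/29]
x' − x̄ = [-2003/580, -41/116] = K·y
y = (KᵀK)⁻¹·Kᵀ·(x' − x̄) = [11, -8]
z = y + H·x̄ = [11, -8] + [-9, 6] = [2, -2]

z = [2, -2]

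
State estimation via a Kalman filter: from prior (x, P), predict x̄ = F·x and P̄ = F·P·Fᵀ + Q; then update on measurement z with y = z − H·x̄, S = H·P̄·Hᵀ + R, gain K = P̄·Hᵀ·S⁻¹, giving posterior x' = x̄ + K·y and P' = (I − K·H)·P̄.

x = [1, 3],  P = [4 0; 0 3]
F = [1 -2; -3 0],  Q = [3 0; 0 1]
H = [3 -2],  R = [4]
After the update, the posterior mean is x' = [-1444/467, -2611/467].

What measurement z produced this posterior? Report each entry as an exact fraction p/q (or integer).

x̄ = F·x = [-5, -3]
P̄ = F·P·Fᵀ + Q = [19 -12; -12 37]
S = H·P̄·Hᵀ + R = [467]
K = P̄·Hᵀ·S⁻¹ = [81/467; -110/467]
x' − x̄ = [891/467, -1210/467] = K·y
y = (KᵀK)⁻¹·Kᵀ·(x' − x̄) = [11]
z = y + H·x̄ = [11] + [-9] = [2]

z = [2]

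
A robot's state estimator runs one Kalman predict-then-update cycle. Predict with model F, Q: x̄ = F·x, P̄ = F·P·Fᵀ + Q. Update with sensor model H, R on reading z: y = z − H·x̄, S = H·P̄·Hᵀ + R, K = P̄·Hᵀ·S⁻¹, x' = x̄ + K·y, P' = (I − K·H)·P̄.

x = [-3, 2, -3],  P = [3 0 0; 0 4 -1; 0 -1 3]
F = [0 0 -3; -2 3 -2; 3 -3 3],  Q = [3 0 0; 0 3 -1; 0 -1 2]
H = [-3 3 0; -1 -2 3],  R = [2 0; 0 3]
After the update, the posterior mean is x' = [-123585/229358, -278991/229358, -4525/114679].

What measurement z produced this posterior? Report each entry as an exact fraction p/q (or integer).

x̄ = F·x = [9, 18, -24]
P̄ = F·P·Fᵀ + Q = [30 27 -36; 27 75 -88; -36 -88 110]
S = H·P̄·Hᵀ + R = [461 -747; -747 2703]
K = P̄·Hᵀ·S⁻¹ = [-55917/229358 -31745/229358; 19935/229358 -31911/229358; -2799/114679 66665/344037]
x' − x̄ = [-2187807/229358, -4407435/229358, 2747771/114679] = K·y
y = (KᵀK)⁻¹·Kᵀ·(x' − x̄) = [-29, 120]
z = y + H·x̄ = [-29, 120] + [27, -117] = [-2, 3]

z = [-2, 3]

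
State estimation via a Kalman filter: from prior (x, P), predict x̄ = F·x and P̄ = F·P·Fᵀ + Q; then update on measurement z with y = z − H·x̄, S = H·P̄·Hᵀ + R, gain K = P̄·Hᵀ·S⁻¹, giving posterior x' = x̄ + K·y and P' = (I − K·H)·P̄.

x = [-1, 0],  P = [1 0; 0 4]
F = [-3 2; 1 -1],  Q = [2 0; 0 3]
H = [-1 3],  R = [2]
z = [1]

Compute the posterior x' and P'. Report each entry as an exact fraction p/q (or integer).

x' = [81/167, 78/167]
P' = [909/167 263/167; 263/167 111/167]

x̄ = F·x = [3, -1]
P̄ = F·P·Fᵀ + Q = [27 -11; -11 8]
y = z − H·x̄ = [7]
S = H·P̄·Hᵀ + R = [167]
K = P̄·Hᵀ·S⁻¹ = [-60/167; 35/167]
x' = x̄ + K·y = [81/167, 78/167]
P' = (I − K·H)·P̄ = [909/167 263/167; 263/167 111/167]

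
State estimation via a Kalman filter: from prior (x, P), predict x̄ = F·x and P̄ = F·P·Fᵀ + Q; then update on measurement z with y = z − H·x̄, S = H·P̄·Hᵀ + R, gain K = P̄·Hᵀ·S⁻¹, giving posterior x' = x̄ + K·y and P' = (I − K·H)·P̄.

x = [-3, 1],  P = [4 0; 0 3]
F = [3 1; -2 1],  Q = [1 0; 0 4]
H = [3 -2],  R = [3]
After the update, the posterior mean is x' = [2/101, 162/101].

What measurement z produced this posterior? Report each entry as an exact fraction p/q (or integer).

x̄ = F·x = [-8, 7]
P̄ = F·P·Fᵀ + Q = [40 -21; -21 23]
S = H·P̄·Hᵀ + R = [707]
K = P̄·Hᵀ·S⁻¹ = [162/707; -109/707]
x' − x̄ = [810/101, -545/101] = K·y
y = (KᵀK)⁻¹·Kᵀ·(x' − x̄) = [35]
z = y + H·x̄ = [35] + [-38] = [-3]

z = [-3]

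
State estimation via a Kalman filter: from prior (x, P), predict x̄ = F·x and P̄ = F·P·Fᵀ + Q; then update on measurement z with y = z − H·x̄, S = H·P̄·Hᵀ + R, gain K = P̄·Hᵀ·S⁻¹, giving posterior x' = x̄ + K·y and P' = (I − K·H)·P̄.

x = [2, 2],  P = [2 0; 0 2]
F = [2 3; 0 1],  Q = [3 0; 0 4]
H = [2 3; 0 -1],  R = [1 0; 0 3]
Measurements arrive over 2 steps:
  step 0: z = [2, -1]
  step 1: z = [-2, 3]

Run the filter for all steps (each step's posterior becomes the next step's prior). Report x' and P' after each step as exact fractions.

step 0: x' = [532/429, -16/143], P' = [439/143 -274/143; -274/143 186/143]
step 1: x' = [249914/122907, -82702/40969], P' = [86441/40969 -54438/40969; -54438/40969 38586/40969]

step 0: x̄ = F·x = [10, 2]
step 0: P̄ = F·P·Fᵀ + Q = [29 6; 6 6]
step 0: y = z − H·x̄ = [-24, 1]
step 0: S = H·P̄·Hᵀ + R = [243 -30; -30 9]
step 0: K = P̄·Hᵀ·S⁻¹ = [56/143 274/429; 10/143 -62/143]
step 0: x' = x̄ + K·y = [532/429, -16/143]
step 0: P' = (I − K·H)·P̄ = [439/143 -274/143; -274/143 186/143]
step 1: x̄ = F·x = [920/429, -16/143]
step 1: P̄ = F·P·Fᵀ + Q = [571/143 10/143; 10/143 758/143]
step 1: y = z − H·x̄ = [-2554/429, 413/143]
step 1: S = H·P̄·Hᵀ + R = [9369/143 -2294/143; -2294/143 1187/143]
step 1: K = P̄·Hᵀ·S⁻¹ = [9568/40969 18146/40969; 6882/40969 -12862/40969]
step 1: x' = x̄ + K·y = [249914/122907, -82702/40969]
step 1: P' = (I − K·H)·P̄ = [86441/40969 -54438/40969; -54438/40969 38586/40969]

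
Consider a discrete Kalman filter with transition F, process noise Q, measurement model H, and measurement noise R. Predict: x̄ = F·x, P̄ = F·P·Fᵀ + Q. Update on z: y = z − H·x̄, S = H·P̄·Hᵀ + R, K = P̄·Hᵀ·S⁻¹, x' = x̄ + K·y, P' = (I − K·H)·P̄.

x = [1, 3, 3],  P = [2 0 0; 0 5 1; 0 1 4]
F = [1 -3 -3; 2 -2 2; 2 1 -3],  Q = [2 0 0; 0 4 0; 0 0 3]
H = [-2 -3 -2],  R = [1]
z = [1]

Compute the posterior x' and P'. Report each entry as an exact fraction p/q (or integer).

x' = [-8423/1109, 5858/1109, -936/1109]
P' = [25423/1109 -19902/1109 4579/1109; -19902/1109 33544/1109 -30362/1109; 4579/1109 -30362/1109 41014/1109]

x̄ = F·x = [-17, 2, -4]
P̄ = F·P·Fᵀ + Q = [103 10 31; 10 40 -18; 31 -18 46]
y = z − H·x̄ = [-35]
S = H·P̄·Hᵀ + R = [1109]
K = P̄·Hᵀ·S⁻¹ = [-298/1109; -104/1109; -100/1109]
x' = x̄ + K·y = [-8423/1109, 5858/1109, -936/1109]
P' = (I − K·H)·P̄ = [25423/1109 -19902/1109 4579/1109; -19902/1109 33544/1109 -30362/1109; 4579/1109 -30362/1109 41014/1109]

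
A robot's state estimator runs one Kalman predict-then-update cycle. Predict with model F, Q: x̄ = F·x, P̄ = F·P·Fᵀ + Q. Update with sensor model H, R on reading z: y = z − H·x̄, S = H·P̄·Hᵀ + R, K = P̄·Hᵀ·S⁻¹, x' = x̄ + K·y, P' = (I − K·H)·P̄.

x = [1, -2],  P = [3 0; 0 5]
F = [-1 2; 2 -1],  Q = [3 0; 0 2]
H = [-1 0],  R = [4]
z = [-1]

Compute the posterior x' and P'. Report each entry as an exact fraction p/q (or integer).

x̄ = F·x = [-5, 4]
P̄ = F·P·Fᵀ + Q = [26 -16; -16 19]
y = z − H·x̄ = [-6]
S = H·P̄·Hᵀ + R = [30]
K = P̄·Hᵀ·S⁻¹ = [-13/15; 8/15]
x' = x̄ + K·y = [1/5, 4/5]
P' = (I − K·H)·P̄ = [52/15 -32/15; -32/15 157/15]

x' = [1/5, 4/5]
P' = [52/15 -32/15; -32/15 157/15]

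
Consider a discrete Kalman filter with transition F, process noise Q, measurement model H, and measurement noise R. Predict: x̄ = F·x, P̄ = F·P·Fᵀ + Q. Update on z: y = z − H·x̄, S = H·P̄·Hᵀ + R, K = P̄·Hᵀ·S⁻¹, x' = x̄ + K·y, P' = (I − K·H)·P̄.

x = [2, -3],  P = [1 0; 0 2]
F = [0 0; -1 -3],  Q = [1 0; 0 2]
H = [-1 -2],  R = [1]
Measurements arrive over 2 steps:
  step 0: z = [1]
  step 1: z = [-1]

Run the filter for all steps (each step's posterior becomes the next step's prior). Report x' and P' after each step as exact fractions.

step 0: x' = [-15/86, -14/43], P' = [85/86 -21/43; -21/43 21/43]
step 1: x' = [-14/213, 241/426], P' = [809/852 -383/852; -383/852 383/852]

step 0: x̄ = F·x = [0, 7]
step 0: P̄ = F·P·Fᵀ + Q = [1 0; 0 21]
step 0: y = z − H·x̄ = [15]
step 0: S = H·P̄·Hᵀ + R = [86]
step 0: K = P̄·Hᵀ·S⁻¹ = [-1/86; -21/43]
step 0: x' = x̄ + K·y = [-15/86, -14/43]
step 0: P' = (I − K·H)·P̄ = [85/86 -21/43; -21/43 21/43]
step 1: x̄ = F·x = [0, 99/86]
step 1: P̄ = F·P·Fᵀ + Q = [1 0; 0 383/86]
step 1: y = z − H·x̄ = [56/43]
step 1: S = H·P̄·Hᵀ + R = [852/43]
step 1: K = P̄·Hᵀ·S⁻¹ = [-43/852; -383/852]
step 1: x' = x̄ + K·y = [-14/213, 241/426]
step 1: P' = (I − K·H)·P̄ = [809/852 -383/852; -383/852 383/852]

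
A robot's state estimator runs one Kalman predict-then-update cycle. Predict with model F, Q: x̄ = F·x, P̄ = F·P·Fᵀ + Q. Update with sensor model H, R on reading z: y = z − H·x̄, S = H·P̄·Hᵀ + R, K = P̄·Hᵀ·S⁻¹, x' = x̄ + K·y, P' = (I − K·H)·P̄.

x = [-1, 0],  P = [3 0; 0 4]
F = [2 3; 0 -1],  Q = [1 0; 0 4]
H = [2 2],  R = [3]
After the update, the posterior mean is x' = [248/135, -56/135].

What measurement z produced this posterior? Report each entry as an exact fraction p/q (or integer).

z = [3]

x̄ = F·x = [-2, 0]
P̄ = F·P·Fᵀ + Q = [49 -12; -12 8]
S = H·P̄·Hᵀ + R = [135]
K = P̄·Hᵀ·S⁻¹ = [74/135; -8/135]
x' − x̄ = [518/135, -56/135] = K·y
y = (KᵀK)⁻¹·Kᵀ·(x' − x̄) = [7]
z = y + H·x̄ = [7] + [-4] = [3]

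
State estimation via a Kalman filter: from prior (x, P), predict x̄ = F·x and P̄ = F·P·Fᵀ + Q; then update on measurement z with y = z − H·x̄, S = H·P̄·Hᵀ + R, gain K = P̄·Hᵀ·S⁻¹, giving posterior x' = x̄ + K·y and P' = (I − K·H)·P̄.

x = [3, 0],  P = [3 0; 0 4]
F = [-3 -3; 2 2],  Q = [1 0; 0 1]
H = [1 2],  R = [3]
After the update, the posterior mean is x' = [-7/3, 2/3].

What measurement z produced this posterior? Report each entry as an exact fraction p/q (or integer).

z = [-2]

x̄ = F·x = [-9, 6]
P̄ = F·P·Fᵀ + Q = [64 -42; -42 29]
S = H·P̄·Hᵀ + R = [15]
K = P̄·Hᵀ·S⁻¹ = [-4/3; 16/15]
x' − x̄ = [20/3, -16/3] = K·y
y = (KᵀK)⁻¹·Kᵀ·(x' − x̄) = [-5]
z = y + H·x̄ = [-5] + [3] = [-2]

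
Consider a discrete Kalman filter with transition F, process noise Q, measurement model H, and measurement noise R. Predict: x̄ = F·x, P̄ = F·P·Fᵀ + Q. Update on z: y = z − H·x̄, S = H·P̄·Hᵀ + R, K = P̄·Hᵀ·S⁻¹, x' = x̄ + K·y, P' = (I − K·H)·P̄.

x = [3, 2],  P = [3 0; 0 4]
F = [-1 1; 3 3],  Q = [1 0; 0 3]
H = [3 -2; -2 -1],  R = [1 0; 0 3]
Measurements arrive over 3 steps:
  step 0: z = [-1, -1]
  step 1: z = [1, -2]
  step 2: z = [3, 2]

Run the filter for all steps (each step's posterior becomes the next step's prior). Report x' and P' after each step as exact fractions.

step 0: x̄ = F·x = [-1, 15]
step 0: P̄ = F·P·Fᵀ + Q = [8 3; 3 66]
step 0: y = z − H·x̄ = [32, 12]
step 0: S = H·P̄·Hᵀ + R = [301 87; 87 113]
step 0: K = P̄·Hᵀ·S⁻¹ = [3687/26444 -7285/26444; -7635/26444 -10971/26444]
step 0: x' = x̄ + K·y = [1030/6611, 5172/6611]
step 0: P' = (I − K·H)·P̄ = [6771/26444 8313/26444; 8313/26444 16287/26444]
step 1: x̄ = F·x = [4142/6611, 18606/6611]
step 1: P̄ = F·P·Fᵀ + Q = [8219/6611 7137/6611; 7137/6611 109122/6611]
step 1: y = z − H·x̄ = [31397/6611, 13668/6611]
step 1: S = H·P̄·Hᵀ + R = [431426/6611 176067/6611; 176067/6611 190379/6611]
step 1: K = P̄·Hᵀ·S⁻¹ = [926862/7734815 -1815001/7734815; -476385/1546963 -562107/1546963]
step 1: x' = x̄ + K·y = [5495516/7734815, 929187/1546963]
step 1: P' = (I − K·H)·P̄ = [1688124/7734815 413751/1546963; 413751/1546963 858819/1546963]
step 2: x̄ = F·x = [-849581/7734815, 30424353/7734815]
step 2: P̄ = F·P·Fᵀ + Q = [9579524/7734815 7817913/7734815; 7817913/7734815 114282006/7734815]
step 2: y = z − H·x̄ = [86601894/7734815, 4017711/703165]
step 2: S = H·P̄·Hᵀ + R = [457263599/7734815 16264071/703165; 16264071/703165 18825109/703165]
step 2: K = P̄·Hᵀ·S⁻¹ = [974758173/8103812096 -1897876831/8103812096; -2486230689/8103812096 -2936267637/8103812096]
step 2: x' = x̄ + K·y = [-820351571/8103812096, -12738102897/8103812096]
step 2: P' = (I − K·H)·P̄ = [1766002737/8103812096 2161625019/8103812096; 2161625019/8103812096 4485552873/8103812096]

step 0: x' = [1030/6611, 5172/6611], P' = [6771/26444 8313/26444; 8313/26444 16287/26444]
step 1: x' = [5495516/7734815, 929187/1546963], P' = [1688124/7734815 413751/1546963; 413751/1546963 858819/1546963]
step 2: x' = [-820351571/8103812096, -12738102897/8103812096], P' = [1766002737/8103812096 2161625019/8103812096; 2161625019/8103812096 4485552873/8103812096]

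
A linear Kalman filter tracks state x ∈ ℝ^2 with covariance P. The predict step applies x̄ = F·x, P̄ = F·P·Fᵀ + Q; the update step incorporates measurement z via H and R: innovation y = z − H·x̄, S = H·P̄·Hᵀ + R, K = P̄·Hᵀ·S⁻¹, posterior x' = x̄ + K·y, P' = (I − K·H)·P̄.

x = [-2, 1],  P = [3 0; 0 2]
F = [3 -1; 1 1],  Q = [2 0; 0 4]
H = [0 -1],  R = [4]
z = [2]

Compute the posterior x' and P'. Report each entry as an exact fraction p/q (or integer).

x̄ = F·x = [-7, -1]
P̄ = F·P·Fᵀ + Q = [31 7; 7 9]
y = z − H·x̄ = [1]
S = H·P̄·Hᵀ + R = [13]
K = P̄·Hᵀ·S⁻¹ = [-7/13; -9/13]
x' = x̄ + K·y = [-98/13, -22/13]
P' = (I − K·H)·P̄ = [354/13 28/13; 28/13 36/13]

x' = [-98/13, -22/13]
P' = [354/13 28/13; 28/13 36/13]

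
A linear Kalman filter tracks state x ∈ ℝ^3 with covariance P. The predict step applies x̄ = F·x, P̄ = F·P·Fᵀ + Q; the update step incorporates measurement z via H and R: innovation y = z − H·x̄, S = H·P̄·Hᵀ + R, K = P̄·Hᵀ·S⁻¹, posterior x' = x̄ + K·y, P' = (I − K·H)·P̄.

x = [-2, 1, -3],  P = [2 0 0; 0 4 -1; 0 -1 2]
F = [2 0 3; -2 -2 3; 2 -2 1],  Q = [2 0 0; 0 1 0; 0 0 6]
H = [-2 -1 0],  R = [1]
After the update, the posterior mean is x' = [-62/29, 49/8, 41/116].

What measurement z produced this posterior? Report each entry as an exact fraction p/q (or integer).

z = [-2]

x̄ = F·x = [-13, -7, -9]
P̄ = F·P·Fᵀ + Q = [28 16 20; 16 55 22; 20 22 36]
S = H·P̄·Hᵀ + R = [232]
K = P̄·Hᵀ·S⁻¹ = [-9/29; -3/8; -31/116]
x' − x̄ = [315/29, 105/8, 1085/116] = K·y
y = (KᵀK)⁻¹·Kᵀ·(x' − x̄) = [-35]
z = y + H·x̄ = [-35] + [33] = [-2]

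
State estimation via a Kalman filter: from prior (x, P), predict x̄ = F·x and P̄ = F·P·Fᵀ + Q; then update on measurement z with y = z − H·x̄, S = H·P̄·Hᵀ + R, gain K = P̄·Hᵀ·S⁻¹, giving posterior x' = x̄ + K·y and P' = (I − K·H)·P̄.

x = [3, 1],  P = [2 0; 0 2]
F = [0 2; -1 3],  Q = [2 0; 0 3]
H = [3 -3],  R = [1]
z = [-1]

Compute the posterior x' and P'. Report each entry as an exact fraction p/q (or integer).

x' = [103/41, 231/82]
P' = [392/41 393/41; 393/41 797/82]

x̄ = F·x = [2, 0]
P̄ = F·P·Fᵀ + Q = [10 12; 12 23]
y = z − H·x̄ = [-7]
S = H·P̄·Hᵀ + R = [82]
K = P̄·Hᵀ·S⁻¹ = [-3/41; -33/82]
x' = x̄ + K·y = [103/41, 231/82]
P' = (I − K·H)·P̄ = [392/41 393/41; 393/41 797/82]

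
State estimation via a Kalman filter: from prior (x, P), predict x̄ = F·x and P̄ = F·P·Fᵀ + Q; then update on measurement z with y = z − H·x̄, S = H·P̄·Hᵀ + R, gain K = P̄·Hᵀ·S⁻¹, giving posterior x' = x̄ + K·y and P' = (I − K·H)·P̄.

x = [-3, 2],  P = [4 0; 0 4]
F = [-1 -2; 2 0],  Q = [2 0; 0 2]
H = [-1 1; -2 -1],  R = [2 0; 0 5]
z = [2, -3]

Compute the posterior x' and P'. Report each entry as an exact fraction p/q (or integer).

x̄ = F·x = [-1, -6]
P̄ = F·P·Fᵀ + Q = [22 -8; -8 18]
y = z − H·x̄ = [7, -11]
S = H·P̄·Hᵀ + R = [58 34; 34 79]
K = P̄·Hᵀ·S⁻¹ = [-191/571 -178/571; 1061/1713 -500/1713]
x' = x̄ + K·y = [50/571, 883/571]
P' = (I − K·H)·P̄ = [424/571 42/571; 42/571 2248/1713]

x' = [50/571, 883/571]
P' = [424/571 42/571; 42/571 2248/1713]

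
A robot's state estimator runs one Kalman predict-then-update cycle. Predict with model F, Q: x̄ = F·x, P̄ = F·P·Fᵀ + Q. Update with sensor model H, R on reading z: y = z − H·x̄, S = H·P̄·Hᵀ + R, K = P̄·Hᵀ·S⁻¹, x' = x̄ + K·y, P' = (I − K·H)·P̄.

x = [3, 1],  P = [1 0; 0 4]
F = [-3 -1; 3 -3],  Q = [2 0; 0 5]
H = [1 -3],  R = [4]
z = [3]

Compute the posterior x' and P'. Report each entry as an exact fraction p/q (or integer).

x̄ = F·x = [-10, 6]
P̄ = F·P·Fᵀ + Q = [15 3; 3 50]
y = z − H·x̄ = [31]
S = H·P̄·Hᵀ + R = [451]
K = P̄·Hᵀ·S⁻¹ = [6/451; -147/451]
x' = x̄ + K·y = [-4324/451, -1851/451]
P' = (I − K·H)·P̄ = [6729/451 2235/451; 2235/451 941/451]

x' = [-4324/451, -1851/451]
P' = [6729/451 2235/451; 2235/451 941/451]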